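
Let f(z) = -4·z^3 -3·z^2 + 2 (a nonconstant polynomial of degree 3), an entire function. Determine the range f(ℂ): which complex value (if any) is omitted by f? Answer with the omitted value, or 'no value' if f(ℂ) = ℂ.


Little Picard bounds the complement of f(ℂ) to at most one point.
For every w ∈ ℂ, the equation p(z) − w = 0 is a nonconstant polynomial in z and hence has at least one root by the fundamental theorem of algebra. So p is surjective onto ℂ, omitting no value.

Omitted value: no value.


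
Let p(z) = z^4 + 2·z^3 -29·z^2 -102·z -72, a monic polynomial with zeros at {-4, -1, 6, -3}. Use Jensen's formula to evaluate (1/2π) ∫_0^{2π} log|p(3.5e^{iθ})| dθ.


Zeros: -4, -3, -1, 6; r = 3.5.
Inside |z| < r: -3, -1. Outside (|z| ≥ r): -4, 6.
p(0) = -72, so log|p(0)| = log(72) = 4.2767.
Apply Jensen: I(r) = log|p(0)| + Σ_k log(r/|z_k|), summed over zeros inside |z| < r.
  log(r/|z_k|) for z_k = -1: log(3.5/1) = 1.2528
  log(r/|z_k|) for z_k = -3: log(3.5/3) = 0.1542
  Outside zeros (-4, 6) contribute nothing to the Jensen sum.
Sum over inside zeros: 1.4069.
I(r) = log|p(0)| + (inside sum) = 4.2767 + 1.4069 = 5.6836.
Note: since some zeros are outside |z| ≤ r, the simplified n·log(r) form does NOT apply — only the inside zeros contribute.

I(r) ≈ 5.6836.


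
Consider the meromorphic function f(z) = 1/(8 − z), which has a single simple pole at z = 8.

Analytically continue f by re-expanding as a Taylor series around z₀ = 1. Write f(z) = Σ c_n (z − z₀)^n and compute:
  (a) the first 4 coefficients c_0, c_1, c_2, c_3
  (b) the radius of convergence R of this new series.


Let w = z − z₀, so z = z₀ + w.
Then 8 − z = 8 − (z₀ + w) = (8 − z₀) − w = 7 − w.
f(z) = 1/(7 − w) = (1/(7)) · 1/(1 − w/(7)) = Σ_{n≥0} w^n / (7)^(n+1).
So c_n = 1/(7)^(n+1):
  c_0 = 1/(7)^1 = 1/7.
  c_1 = 1/(7)^2 = 1/49.
  c_2 = 1/(7)^3 = 1/343.
  c_3 = 1/(7)^4 = 1/2401.
The series is valid for |w/d| < 1, i.e. |z − z₀| < |d|.
Radius of convergence: R = |8 − z₀| = |7| = 7 (distance from z₀ to the singularity z = 8).

c_0 = 1/7, c_1 = 1/49, c_2 = 1/343, c_3 = 1/2401; R = 7.


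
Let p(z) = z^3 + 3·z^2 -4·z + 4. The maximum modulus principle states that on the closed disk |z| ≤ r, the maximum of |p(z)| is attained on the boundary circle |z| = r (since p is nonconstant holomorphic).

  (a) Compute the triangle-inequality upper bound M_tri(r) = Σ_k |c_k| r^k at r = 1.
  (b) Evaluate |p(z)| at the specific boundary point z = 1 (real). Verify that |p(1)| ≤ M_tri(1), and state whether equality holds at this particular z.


Coefficients: c_0 = 4, c_1 = -4, c_2 = 3, c_3 = 1. Radius r = 1.
Part (a). Triangle bound: M_tri(r) = Σ_k |c_k| r^k
  = |4|·1^0 + |-4|·1^1 + |3|·1^2 + |1|·1^3
  = 4 + 4 + 3 + 1 = 12.
This bounds M(r) := max_{|z|=r} |p(z)| from above; equality holds iff all terms c_k z^k can be made to align in phase at a single z on |z|=r.
Part (b). At z = 1 (real, on the circle |z| = r):
  p(1) = (4)·1^0 + (-4)·1^1 + (3)·1^2 + (1)·1^3 = 4.
  |p(1)| = 4.
Check: |p(1)| = 4 ≤ 12 = M_tri(1). ✓ Equality does not hold at z = 1 (the coefficients have mixed signs, so the terms do not all align in phase there).

M_tri(1) = 12; |p(1)| = 4; equality at z=1: no.


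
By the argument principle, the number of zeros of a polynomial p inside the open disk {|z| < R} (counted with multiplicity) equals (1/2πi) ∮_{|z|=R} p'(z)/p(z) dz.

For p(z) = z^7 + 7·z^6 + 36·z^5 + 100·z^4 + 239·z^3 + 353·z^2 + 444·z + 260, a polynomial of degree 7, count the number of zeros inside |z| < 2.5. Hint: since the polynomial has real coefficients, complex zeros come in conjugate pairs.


The zeros of p are: (-1 + 2i), (-1 - 2i), (0 + 2i), (0 - 2i), -1, (-2 + 3i), (-2 - 3i).
Their magnitudes are: 2.236, 2.236, 2, 2, 1, 3.606, 3.606.
Zeros with |z| < R = 2.5: (-1 + 2i), (-1 - 2i), (0 + 2i), (0 - 2i), -1.
Count = 5.
By the argument principle, (1/2πi) ∮_{|z|=R} p'(z)/p(z) dz equals exactly this count.

Number of zeros inside |z| < 2.5: 5.


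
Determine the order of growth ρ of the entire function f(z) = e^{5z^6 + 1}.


|e^{5z^6 + 1}| = e^{Re(5·z^6) + 1} ≤ e^{5|z|^6 + 1} = e^{5r^6 + 1} on |z| = r, so ρ ≤ 6. Choosing z on |z|=r so that 5·z^6 is real positive (always possible by picking arg z appropriately) gives |f(z)| = e^{5r^6 + 1}, matching the bound. The additive constant 1 does not affect log log M(r) ~ 6·log r. Hence ρ = 6.
Therefore ρ = 6.

Order ρ = 6.


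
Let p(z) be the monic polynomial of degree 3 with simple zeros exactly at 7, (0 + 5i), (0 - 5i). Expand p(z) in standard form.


The polynomial is p(z) = ∏_{α ∈ S} (z − α), where S = {7, (0 + 5i), (0 - 5i)}.
Expanding the product yields: p(z) = z^3 -7·z^2 + 25·z -175.
Note conjugate pairs combine to real quadratics: (z − (0+5i))(z − (0−5i)) = z² + 25.
The resulting polynomial has degree 3 and real coefficients as required.

p(z) = z^3 -7·z^2 + 25·z -175.


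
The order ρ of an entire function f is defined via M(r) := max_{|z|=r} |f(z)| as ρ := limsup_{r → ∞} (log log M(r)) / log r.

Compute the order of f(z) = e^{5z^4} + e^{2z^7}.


Each summand is entire of order 4 and 7 respectively (as in the single-exponential case). The order of a sum is at most the max of the orders, so ρ ≤ 7. For the lower bound: on |z|=r choose arg z so that 2z^7 is real positive; then |e^{2z^7}| = e^{2r^7} while |e^{5z^4}| ≤ e^{5r^4} = o(e^{2r^7}). So |f| ≥ e^{2r^7}(1 − o(1)) and ρ ≥ 7. Hence ρ = max(4, 7) = 7.
Therefore ρ = 7.

Order ρ = 7.


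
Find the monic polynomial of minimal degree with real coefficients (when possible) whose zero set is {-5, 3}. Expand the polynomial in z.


The polynomial is p(z) = ∏_{α ∈ S} (z − α), where S = {-5, 3}.
Expanding the product yields: p(z) = z^2 + 2·z -15.
The resulting polynomial has degree 2 and real coefficients as required.

p(z) = z^2 + 2·z -15.


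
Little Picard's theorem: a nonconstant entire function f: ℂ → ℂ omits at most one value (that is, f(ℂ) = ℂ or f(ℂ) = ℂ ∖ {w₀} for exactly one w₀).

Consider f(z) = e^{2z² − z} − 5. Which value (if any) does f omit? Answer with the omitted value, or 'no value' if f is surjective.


Little Picard bounds the complement of f(ℂ) to at most one point.
The exponent g(z) = 2z² − z is a nonconstant polynomial, hence surjective onto ℂ. So e^{g(z)} takes every value in {e^w : w ∈ ℂ} = ℂ ∖ {0}. Adding -5 shifts the range to ℂ ∖ {-5}. f omits exactly -5.

Omitted value: -5.


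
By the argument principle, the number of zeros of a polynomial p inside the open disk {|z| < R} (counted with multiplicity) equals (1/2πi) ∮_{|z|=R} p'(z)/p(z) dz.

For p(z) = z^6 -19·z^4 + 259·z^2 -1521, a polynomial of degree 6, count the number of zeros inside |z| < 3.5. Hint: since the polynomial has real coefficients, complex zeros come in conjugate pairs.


The zeros of p are: -3, (-3 + 2i), (-3 - 2i), (3 + 2i), (3 - 2i), 3.
Their magnitudes are: 3, 3.606, 3.606, 3.606, 3.606, 3.
Zeros with |z| < R = 3.5: -3, 3.
Count = 2.
By the argument principle, (1/2πi) ∮_{|z|=R} p'(z)/p(z) dz equals exactly this count.

Number of zeros inside |z| < 3.5: 2.


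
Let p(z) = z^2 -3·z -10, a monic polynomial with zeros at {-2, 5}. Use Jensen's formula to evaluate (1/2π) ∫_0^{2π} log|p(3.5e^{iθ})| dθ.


Zeros: -2, 5; r = 3.5.
Inside |z| < r: -2. Outside (|z| ≥ r): 5.
p(0) = -10, so log|p(0)| = log(10) = 2.3026.
Apply Jensen: I(r) = log|p(0)| + Σ_k log(r/|z_k|), summed over zeros inside |z| < r.
  log(r/|z_k|) for z_k = -2: log(3.5/2) = 0.5596
  Outside zeros (5) contribute nothing to the Jensen sum.
Sum over inside zeros: 0.5596.
I(r) = log|p(0)| + (inside sum) = 2.3026 + 0.5596 = 2.8622.
Note: since some zeros are outside |z| ≤ r, the simplified n·log(r) form does NOT apply — only the inside zeros contribute.

I(r) ≈ 2.8622.


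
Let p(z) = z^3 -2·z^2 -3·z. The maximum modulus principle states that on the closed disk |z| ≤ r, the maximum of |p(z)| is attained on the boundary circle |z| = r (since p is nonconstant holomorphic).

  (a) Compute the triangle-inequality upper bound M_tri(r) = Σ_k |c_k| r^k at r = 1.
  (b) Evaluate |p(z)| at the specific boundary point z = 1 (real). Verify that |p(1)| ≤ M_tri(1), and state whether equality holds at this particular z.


Coefficients: c_0 = 0, c_1 = -3, c_2 = -2, c_3 = 1. Radius r = 1.
Part (a). Triangle bound: M_tri(r) = Σ_k |c_k| r^k
  = |0|·1^0 + |-3|·1^1 + |-2|·1^2 + |1|·1^3
  = 0 + 3 + 2 + 1 = 6.
This bounds M(r) := max_{|z|=r} |p(z)| from above; equality holds iff all terms c_k z^k can be made to align in phase at a single z on |z|=r.
Part (b). At z = 1 (real, on the circle |z| = r):
  p(1) = (0)·1^0 + (-3)·1^1 + (-2)·1^2 + (1)·1^3 = -4.
  |p(1)| = 4.
Check: |p(1)| = 4 ≤ 6 = M_tri(1). ✓ Equality does not hold at z = 1 (the coefficients have mixed signs, so the terms do not all align in phase there).

M_tri(1) = 6; |p(1)| = 4; equality at z=1: no.


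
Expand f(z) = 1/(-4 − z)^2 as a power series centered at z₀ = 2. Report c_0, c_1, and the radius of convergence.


Let w = z − z₀, so z = z₀ + w.
Then -4 − z = -4 − (z₀ + w) = (-4 − z₀) − w = -6 − w.
f(z) = 1/(-6 − w)^2 = (1/(-6)^2) · (1 − w/(-6))^{−2}.
By the binomial series (1−u)^{−2} = Σ_{n≥0} C(n+1, 1) u^n for |u|<1, with u = w/(-6):
  c_n = C(n+1, 1) / (-6)^(n+2).
  c_0 = 1/(-6)^2 = 1/36.
  c_1 = 2/(-6)^3 = -1/108.
The series is valid for |w/d| < 1, i.e. |z − z₀| < |d|.
Radius of convergence: R = |-4 − z₀| = |-6| = 6 (distance from z₀ to the singularity z = -4).

c_0 = 1/36, c_1 = -1/108; R = 6.


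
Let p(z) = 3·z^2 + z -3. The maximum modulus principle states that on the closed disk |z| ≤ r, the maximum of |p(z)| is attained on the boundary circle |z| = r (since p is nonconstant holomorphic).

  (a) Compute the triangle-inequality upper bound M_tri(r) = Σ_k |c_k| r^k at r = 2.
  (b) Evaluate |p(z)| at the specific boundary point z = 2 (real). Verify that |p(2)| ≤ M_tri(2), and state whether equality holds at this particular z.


Coefficients: c_0 = -3, c_1 = 1, c_2 = 3. Radius r = 2.
Part (a). Triangle bound: M_tri(r) = Σ_k |c_k| r^k
  = |-3|·2^0 + |1|·2^1 + |3|·2^2
  = 3 + 2 + 12 = 17.
This bounds M(r) := max_{|z|=r} |p(z)| from above; equality holds iff all terms c_k z^k can be made to align in phase at a single z on |z|=r.
Part (b). At z = 2 (real, on the circle |z| = r):
  p(2) = (-3)·2^0 + (1)·2^1 + (3)·2^2 = 11.
  |p(2)| = 11.
Check: |p(2)| = 11 ≤ 17 = M_tri(2). ✓ Equality does not hold at z = 2 (the coefficients have mixed signs, so the terms do not all align in phase there).

M_tri(2) = 17; |p(2)| = 11; equality at z=2: no.


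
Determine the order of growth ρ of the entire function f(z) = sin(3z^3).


Write sin(w) = (e^{iw} ± e^{−iw})/(2 or 2i), so |sin(w)| ≤ e^{|w|}. With w = 3z^3, |w| ≤ 3r^3 + 0 on |z|=r, giving M(r) ≤ e^{3r^3 + 0} and ρ ≤ 3. For the lower bound, choose z on |z|=r with 3z^3 purely imaginary of modulus 3r^3; then |sin(3z^3)| grows like e^{3r^3}/2, so ρ ≥ 3. Hence ρ = 3.
Therefore ρ = 3.

Order ρ = 3.


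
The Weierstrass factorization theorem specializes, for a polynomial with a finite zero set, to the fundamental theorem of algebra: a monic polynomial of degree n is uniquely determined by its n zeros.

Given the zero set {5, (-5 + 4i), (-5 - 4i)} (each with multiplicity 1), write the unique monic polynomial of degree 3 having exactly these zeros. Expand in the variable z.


The polynomial is p(z) = ∏_{α ∈ S} (z − α), where S = {5, (-5 + 4i), (-5 - 4i)}.
Expanding the product yields: p(z) = z^3 + 5·z^2 -9·z -205.
Note conjugate pairs combine to real quadratics: (z − (-5+4i))(z − (-5−4i)) = z² + 10z + 41.
The resulting polynomial has degree 3 and real coefficients as required.

p(z) = z^3 + 5·z^2 -9·z -205.


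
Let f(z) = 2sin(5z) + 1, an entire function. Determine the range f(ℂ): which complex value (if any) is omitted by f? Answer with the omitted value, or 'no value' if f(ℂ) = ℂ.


Little Picard bounds the complement of f(ℂ) to at most one point.
sin is entire and surjective onto ℂ: for every w ∈ ℂ, sin(ζ) = w has a solution ζ ∈ ℂ (e.g., via the complex inverse arcsin). With ζ = 5z this gives z = ζ/(5). Then 2·sin(5z) takes every value in 2·ℂ = ℂ, and adding 1 is a bijection of ℂ. So f is surjective and omits no value. (Note: only on the real line is sin bounded by [−1, 1].)

Omitted value: no value.


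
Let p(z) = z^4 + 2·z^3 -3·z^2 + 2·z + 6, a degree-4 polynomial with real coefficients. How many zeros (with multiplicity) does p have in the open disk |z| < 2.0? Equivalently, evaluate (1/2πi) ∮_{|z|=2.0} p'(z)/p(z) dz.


The zeros of p are: -3, (1 + 1i), (1 - 1i), -1.
Their magnitudes are: 3, 1.414, 1.414, 1.
Zeros with |z| < R = 2.0: (1 + 1i), (1 - 1i), -1.
Count = 3.
By the argument principle, (1/2πi) ∮_{|z|=R} p'(z)/p(z) dz equals exactly this count.

Number of zeros inside |z| < 2.0: 3.


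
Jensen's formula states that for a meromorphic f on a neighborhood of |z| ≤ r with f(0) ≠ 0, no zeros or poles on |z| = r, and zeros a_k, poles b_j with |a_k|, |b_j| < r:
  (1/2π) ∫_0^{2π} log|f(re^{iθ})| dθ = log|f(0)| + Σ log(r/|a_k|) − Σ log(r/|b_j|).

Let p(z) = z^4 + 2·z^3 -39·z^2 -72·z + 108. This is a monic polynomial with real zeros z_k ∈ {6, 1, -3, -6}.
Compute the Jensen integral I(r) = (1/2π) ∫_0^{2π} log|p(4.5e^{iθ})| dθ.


Zeros: -6, -3, 1, 6; r = 4.5.
Inside |z| < r: -3, 1. Outside (|z| ≥ r): -6, 6.
p(0) = 108, so log|p(0)| = log(108) = 4.6821.
Apply Jensen: I(r) = log|p(0)| + Σ_k log(r/|z_k|), summed over zeros inside |z| < r.
  log(r/|z_k|) for z_k = 1: log(4.5/1) = 1.5041
  log(r/|z_k|) for z_k = -3: log(4.5/3) = 0.4055
  Outside zeros (-6, 6) contribute nothing to the Jensen sum.
Sum over inside zeros: 1.9095.
I(r) = log|p(0)| + (inside sum) = 4.6821 + 1.9095 = 6.5917.
Note: since some zeros are outside |z| ≤ r, the simplified n·log(r) form does NOT apply — only the inside zeros contribute.

I(r) ≈ 6.5917.


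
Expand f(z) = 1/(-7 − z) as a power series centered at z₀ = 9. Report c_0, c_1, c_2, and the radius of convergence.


Let w = z − z₀, so z = z₀ + w.
Then -7 − z = -7 − (z₀ + w) = (-7 − z₀) − w = -16 − w.
f(z) = 1/(-16 − w) = (1/(-16)) · 1/(1 − w/(-16)) = Σ_{n≥0} w^n / (-16)^(n+1).
So c_n = 1/(-16)^(n+1):
  c_0 = 1/(-16)^1 = -1/16.
  c_1 = 1/(-16)^2 = 1/256.
  c_2 = 1/(-16)^3 = -1/4096.
The series is valid for |w/d| < 1, i.e. |z − z₀| < |d|.
Radius of convergence: R = |-7 − z₀| = |-16| = 16 (distance from z₀ to the singularity z = -7).

c_0 = -1/16, c_1 = 1/256, c_2 = -1/4096; R = 16.


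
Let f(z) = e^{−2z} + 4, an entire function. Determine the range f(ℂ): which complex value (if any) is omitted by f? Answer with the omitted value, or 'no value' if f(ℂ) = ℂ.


Little Picard bounds the complement of f(ℂ) to at most one point.
e^{−2z} is never zero on ℂ, so 1·e^{−2z} takes every value in ℂ ∖ {0}. Adding 4 shifts the range to ℂ ∖ {4}. Thus f omits exactly the value 4.

Omitted value: 4.


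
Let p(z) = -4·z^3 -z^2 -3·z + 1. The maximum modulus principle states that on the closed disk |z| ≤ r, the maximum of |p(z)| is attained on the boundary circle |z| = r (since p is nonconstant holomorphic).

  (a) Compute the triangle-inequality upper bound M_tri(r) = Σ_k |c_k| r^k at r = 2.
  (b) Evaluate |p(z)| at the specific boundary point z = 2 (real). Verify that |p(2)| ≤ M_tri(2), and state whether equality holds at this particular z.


Coefficients: c_0 = 1, c_1 = -3, c_2 = -1, c_3 = -4. Radius r = 2.
Part (a). Triangle bound: M_tri(r) = Σ_k |c_k| r^k
  = |1|·2^0 + |-3|·2^1 + |-1|·2^2 + |-4|·2^3
  = 1 + 6 + 4 + 32 = 43.
This bounds M(r) := max_{|z|=r} |p(z)| from above; equality holds iff all terms c_k z^k can be made to align in phase at a single z on |z|=r.
Part (b). At z = 2 (real, on the circle |z| = r):
  p(2) = (1)·2^0 + (-3)·2^1 + (-1)·2^2 + (-4)·2^3 = -41.
  |p(2)| = 41.
Check: |p(2)| = 41 ≤ 43 = M_tri(2). ✓ Equality does not hold at z = 2 (the coefficients have mixed signs, so the terms do not all align in phase there).

M_tri(2) = 43; |p(2)| = 41; equality at z=2: no.


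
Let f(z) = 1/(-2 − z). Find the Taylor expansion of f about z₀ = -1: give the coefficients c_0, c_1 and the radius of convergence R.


Let w = z − z₀, so z = z₀ + w.
Then -2 − z = -2 − (z₀ + w) = (-2 − z₀) − w = -1 − w.
f(z) = 1/(-1 − w) = (1/(-1)) · 1/(1 − w/(-1)) = Σ_{n≥0} w^n / (-1)^(n+1).
So c_n = 1/(-1)^(n+1):
  c_0 = 1/(-1)^1 = -1.
  c_1 = 1/(-1)^2 = 1.
The series is valid for |w/d| < 1, i.e. |z − z₀| < |d|.
Radius of convergence: R = |-2 − z₀| = |-1| = 1 (distance from z₀ to the singularity z = -2).

c_0 = -1, c_1 = 1; R = 1.


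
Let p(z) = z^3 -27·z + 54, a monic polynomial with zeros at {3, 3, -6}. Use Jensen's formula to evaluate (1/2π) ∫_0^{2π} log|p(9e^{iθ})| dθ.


Zeros: -6, 3, 3; r = 9.
Inside |z| < r: -6, 3, 3. Outside (|z| ≥ r): ∅.
p(0) = 54, so log|p(0)| = log(54) = 3.9890.
Apply Jensen: I(r) = log|p(0)| + Σ_k log(r/|z_k|), summed over zeros inside |z| < r.
  log(r/|z_k|) for z_k = 3: log(9/3) = 1.0986
  log(r/|z_k|) for z_k = 3: log(9/3) = 1.0986
  log(r/|z_k|) for z_k = -6: log(9/6) = 0.4055
Sum over inside zeros: 2.6027.
I(r) = log|p(0)| + (inside sum) = 3.9890 + 2.6027 = 6.5917.
Closed form (all zeros inside, monic): I(r) = n·log(r) = 3·log(9) = 6.5917. ✓

I(r) ≈ 6.5917.


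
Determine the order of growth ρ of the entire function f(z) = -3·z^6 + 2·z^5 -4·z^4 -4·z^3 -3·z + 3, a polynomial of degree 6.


|f(z)| ≤ Σ|c_k|·r^k = O(r^6) as r → ∞. Polynomial growth is O(e^{r^ε}) for every ε > 0 (since r^6/e^{r^ε} → 0), so ρ ≤ ε for all ε > 0, i.e. ρ = 0. Every nonconstant polynomial has order 0.
Therefore ρ = 0.

Order ρ = 0.


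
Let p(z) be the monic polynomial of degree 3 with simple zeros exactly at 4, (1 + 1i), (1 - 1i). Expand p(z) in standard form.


The polynomial is p(z) = ∏_{α ∈ S} (z − α), where S = {4, (1 + 1i), (1 - 1i)}.
Expanding the product yields: p(z) = z^3 -6·z^2 + 10·z -8.
Note conjugate pairs combine to real quadratics: (z − (1+1i))(z − (1−1i)) = z² − 2z + 2.
The resulting polynomial has degree 3 and real coefficients as required.

p(z) = z^3 -6·z^2 + 10·z -8.


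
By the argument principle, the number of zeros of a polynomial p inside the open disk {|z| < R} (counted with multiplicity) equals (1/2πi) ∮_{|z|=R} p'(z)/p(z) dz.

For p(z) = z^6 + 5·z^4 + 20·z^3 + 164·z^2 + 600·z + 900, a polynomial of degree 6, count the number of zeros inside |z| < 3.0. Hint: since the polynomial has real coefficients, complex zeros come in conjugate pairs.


The zeros of p are: (3 + 3i), (3 - 3i), (-2 + 1i), (-2 - 1i), (-1 + 3i), (-1 - 3i).
Their magnitudes are: 4.243, 4.243, 2.236, 2.236, 3.162, 3.162.
Zeros with |z| < R = 3.0: (-2 + 1i), (-2 - 1i).
Count = 2.
By the argument principle, (1/2πi) ∮_{|z|=R} p'(z)/p(z) dz equals exactly this count.

Number of zeros inside |z| < 3.0: 2.


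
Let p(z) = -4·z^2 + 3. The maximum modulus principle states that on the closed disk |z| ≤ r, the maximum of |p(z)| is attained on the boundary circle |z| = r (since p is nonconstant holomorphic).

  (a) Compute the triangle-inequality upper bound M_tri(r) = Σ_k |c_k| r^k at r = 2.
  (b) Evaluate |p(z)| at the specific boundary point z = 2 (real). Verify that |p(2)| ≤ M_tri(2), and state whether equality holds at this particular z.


Coefficients: c_0 = 3, c_1 = 0, c_2 = -4. Radius r = 2.
Part (a). Triangle bound: M_tri(r) = Σ_k |c_k| r^k
  = |3|·2^0 + |0|·2^1 + |-4|·2^2
  = 3 + 0 + 16 = 19.
This bounds M(r) := max_{|z|=r} |p(z)| from above; equality holds iff all terms c_k z^k can be made to align in phase at a single z on |z|=r.
Part (b). At z = 2 (real, on the circle |z| = r):
  p(2) = (3)·2^0 + (0)·2^1 + (-4)·2^2 = -13.
  |p(2)| = 13.
Check: |p(2)| = 13 ≤ 19 = M_tri(2). ✓ Equality does not hold at z = 2 (the coefficients have mixed signs, so the terms do not all align in phase there).

M_tri(2) = 19; |p(2)| = 13; equality at z=2: no.


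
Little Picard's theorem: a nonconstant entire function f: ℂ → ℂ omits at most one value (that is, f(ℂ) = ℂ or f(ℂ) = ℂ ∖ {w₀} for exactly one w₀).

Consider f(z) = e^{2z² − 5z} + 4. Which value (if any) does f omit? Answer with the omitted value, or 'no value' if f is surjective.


Little Picard bounds the complement of f(ℂ) to at most one point.
The exponent g(z) = 2z² − 5z is a nonconstant polynomial, hence surjective onto ℂ. So e^{g(z)} takes every value in {e^w : w ∈ ℂ} = ℂ ∖ {0}. Adding 4 shifts the range to ℂ ∖ {4}. f omits exactly 4.

Omitted value: 4.


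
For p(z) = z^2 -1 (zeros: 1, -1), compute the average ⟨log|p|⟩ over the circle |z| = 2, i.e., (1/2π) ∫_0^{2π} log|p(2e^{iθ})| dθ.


Zeros: -1, 1; r = 2.
Inside |z| < r: -1, 1. Outside (|z| ≥ r): ∅.
p(0) = -1, so log|p(0)| = log(1) = 0.0000.
Apply Jensen: I(r) = log|p(0)| + Σ_k log(r/|z_k|), summed over zeros inside |z| < r.
  log(r/|z_k|) for z_k = 1: log(2/1) = 0.6931
  log(r/|z_k|) for z_k = -1: log(2/1) = 0.6931
Sum over inside zeros: 1.3863.
I(r) = log|p(0)| + (inside sum) = 0.0000 + 1.3863 = 1.3863.
Closed form (all zeros inside, monic): I(r) = n·log(r) = 2·log(2) = 1.3863. ✓

I(r) ≈ 1.3863.


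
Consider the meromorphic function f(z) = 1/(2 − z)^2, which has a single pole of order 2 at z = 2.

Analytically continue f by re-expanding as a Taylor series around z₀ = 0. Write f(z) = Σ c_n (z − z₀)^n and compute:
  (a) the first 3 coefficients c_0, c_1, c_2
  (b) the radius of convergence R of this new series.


Let w = z − z₀, so z = z₀ + w.
Then 2 − z = 2 − (z₀ + w) = (2 − z₀) − w = 2 − w.
f(z) = 1/(2 − w)^2 = (1/(2)^2) · (1 − w/(2))^{−2}.
By the binomial series (1−u)^{−2} = Σ_{n≥0} C(n+1, 1) u^n for |u|<1, with u = w/(2):
  c_n = C(n+1, 1) / (2)^(n+2).
  c_0 = 1/(2)^2 = 1/4.
  c_1 = 2/(2)^3 = 1/4.
  c_2 = 3/(2)^4 = 3/16.
The series is valid for |w/d| < 1, i.e. |z − z₀| < |d|.
Radius of convergence: R = |2 − z₀| = |2| = 2 (distance from z₀ to the singularity z = 2).

c_0 = 1/4, c_1 = 1/4, c_2 = 3/16; R = 2.


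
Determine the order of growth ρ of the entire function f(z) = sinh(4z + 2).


sinh(w) is a linear combination of e^{iw} and e^{−iw} (or e^w, e^{−w} in the hyperbolic case), so |sinh(w)| ≤ e^{|w|}. With w = 4z + 2, |w| ≤ 4|z| + 2 = 4r + 2 on |z| = r, giving M(r) ≤ e^{4r + 2}, so ρ ≤ 1. On a suitable ray (z = it for sin/cos; z = t for sinh/cosh, t real → ∞), |sinh(4z + 2)| grows like e^{4|t|}/2, so ρ ≥ 1. Hence ρ = 1.
Therefore ρ = 1.

Order ρ = 1.


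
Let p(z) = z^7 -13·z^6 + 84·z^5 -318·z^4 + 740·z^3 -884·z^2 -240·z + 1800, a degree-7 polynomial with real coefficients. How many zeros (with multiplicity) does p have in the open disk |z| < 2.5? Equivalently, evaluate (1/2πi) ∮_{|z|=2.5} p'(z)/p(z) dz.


The zeros of p are: (3 + 1i), (3 - 1i), (1 + 3i), (1 - 3i), (3 + 3i), (3 - 3i), -1.
Their magnitudes are: 3.162, 3.162, 3.162, 3.162, 4.243, 4.243, 1.
Zeros with |z| < R = 2.5: -1.
Count = 1.
By the argument principle, (1/2πi) ∮_{|z|=R} p'(z)/p(z) dz equals exactly this count.

Number of zeros inside |z| < 2.5: 1.


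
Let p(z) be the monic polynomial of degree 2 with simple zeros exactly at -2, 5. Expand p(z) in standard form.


The polynomial is p(z) = ∏_{α ∈ S} (z − α), where S = {-2, 5}.
Expanding the product yields: p(z) = z^2 -3·z -10.
The resulting polynomial has degree 2 and real coefficients as required.

p(z) = z^2 -3·z -10.


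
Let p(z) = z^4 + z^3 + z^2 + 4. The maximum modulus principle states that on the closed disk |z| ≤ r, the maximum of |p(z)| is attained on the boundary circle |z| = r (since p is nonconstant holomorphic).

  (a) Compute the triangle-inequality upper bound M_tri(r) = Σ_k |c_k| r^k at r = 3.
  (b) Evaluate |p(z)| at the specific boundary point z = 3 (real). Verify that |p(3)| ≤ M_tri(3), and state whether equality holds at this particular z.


Coefficients: c_0 = 4, c_1 = 0, c_2 = 1, c_3 = 1, c_4 = 1. Radius r = 3.
Part (a). Triangle bound: M_tri(r) = Σ_k |c_k| r^k
  = |4|·3^0 + |0|·3^1 + |1|·3^2 + |1|·3^3 + |1|·3^4
  = 4 + 0 + 9 + 27 + 81 = 121.
This bounds M(r) := max_{|z|=r} |p(z)| from above; equality holds iff all terms c_k z^k can be made to align in phase at a single z on |z|=r.
Part (b). At z = 3 (real, on the circle |z| = r):
  p(3) = (4)·3^0 + (0)·3^1 + (1)·3^2 + (1)·3^3 + (1)·3^4 = 121.
  |p(3)| = 121.
Since all nonzero coefficients share the same sign, |p(3)| = 121 = M_tri(3); the triangle bound is attained at z = 3, so in fact M(r) = 121.

M_tri(3) = 121; |p(3)| = 121; equality at z=3: yes.


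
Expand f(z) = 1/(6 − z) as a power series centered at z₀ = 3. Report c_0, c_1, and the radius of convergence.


Let w = z − z₀, so z = z₀ + w.
Then 6 − z = 6 − (z₀ + w) = (6 − z₀) − w = 3 − w.
f(z) = 1/(3 − w) = (1/(3)) · 1/(1 − w/(3)) = Σ_{n≥0} w^n / (3)^(n+1).
So c_n = 1/(3)^(n+1):
  c_0 = 1/(3)^1 = 1/3.
  c_1 = 1/(3)^2 = 1/9.
The series is valid for |w/d| < 1, i.e. |z − z₀| < |d|.
Radius of convergence: R = |6 − z₀| = |3| = 3 (distance from z₀ to the singularity z = 6).

c_0 = 1/3, c_1 = 1/9; R = 3.


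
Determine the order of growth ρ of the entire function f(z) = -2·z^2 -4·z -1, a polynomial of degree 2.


|f(z)| ≤ Σ|c_k|·r^k = O(r^2) as r → ∞. Polynomial growth is O(e^{r^ε}) for every ε > 0 (since r^2/e^{r^ε} → 0), so ρ ≤ ε for all ε > 0, i.e. ρ = 0. Every nonconstant polynomial has order 0.
Therefore ρ = 0.

Order ρ = 0.


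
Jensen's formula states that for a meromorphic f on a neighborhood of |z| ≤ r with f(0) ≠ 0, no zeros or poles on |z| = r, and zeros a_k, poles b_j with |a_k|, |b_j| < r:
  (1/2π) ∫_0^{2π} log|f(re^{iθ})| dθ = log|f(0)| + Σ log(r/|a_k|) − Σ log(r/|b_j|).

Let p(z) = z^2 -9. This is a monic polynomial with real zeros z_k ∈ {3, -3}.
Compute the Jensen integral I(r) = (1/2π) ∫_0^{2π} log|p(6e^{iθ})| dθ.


Zeros: -3, 3; r = 6.
Inside |z| < r: -3, 3. Outside (|z| ≥ r): ∅.
p(0) = -9, so log|p(0)| = log(9) = 2.1972.
Apply Jensen: I(r) = log|p(0)| + Σ_k log(r/|z_k|), summed over zeros inside |z| < r.
  log(r/|z_k|) for z_k = 3: log(6/3) = 0.6931
  log(r/|z_k|) for z_k = -3: log(6/3) = 0.6931
Sum over inside zeros: 1.3863.
I(r) = log|p(0)| + (inside sum) = 2.1972 + 1.3863 = 3.5835.
Closed form (all zeros inside, monic): I(r) = n·log(r) = 2·log(6) = 3.5835. ✓

I(r) ≈ 3.5835.


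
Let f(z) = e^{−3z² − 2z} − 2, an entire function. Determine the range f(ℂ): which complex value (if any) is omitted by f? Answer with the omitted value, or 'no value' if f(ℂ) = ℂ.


Little Picard bounds the complement of f(ℂ) to at most one point.
The exponent g(z) = −3z² − 2z is a nonconstant polynomial, hence surjective onto ℂ. So e^{g(z)} takes every value in {e^w : w ∈ ℂ} = ℂ ∖ {0}. Adding -2 shifts the range to ℂ ∖ {-2}. f omits exactly -2.

Omitted value: -2.


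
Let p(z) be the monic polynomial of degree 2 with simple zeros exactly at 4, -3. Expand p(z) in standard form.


The polynomial is p(z) = ∏_{α ∈ S} (z − α), where S = {4, -3}.
Expanding the product yields: p(z) = z^2 -z -12.
The resulting polynomial has degree 2 and real coefficients as required.

p(z) = z^2 -z -12.


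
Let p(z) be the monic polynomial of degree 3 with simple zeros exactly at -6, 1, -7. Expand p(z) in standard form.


The polynomial is p(z) = ∏_{α ∈ S} (z − α), where S = {-6, 1, -7}.
Expanding the product yields: p(z) = z^3 + 12·z^2 + 29·z -42.
The resulting polynomial has degree 3 and real coefficients as required.

p(z) = z^3 + 12·z^2 + 29·z -42.


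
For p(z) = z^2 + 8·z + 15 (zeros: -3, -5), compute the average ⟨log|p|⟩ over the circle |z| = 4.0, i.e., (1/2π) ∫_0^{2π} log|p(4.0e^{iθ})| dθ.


Zeros: -5, -3; r = 4.0.
Inside |z| < r: -3. Outside (|z| ≥ r): -5.
p(0) = 15, so log|p(0)| = log(15) = 2.7081.
Apply Jensen: I(r) = log|p(0)| + Σ_k log(r/|z_k|), summed over zeros inside |z| < r.
  log(r/|z_k|) for z_k = -3: log(4.0/3) = 0.2877
  Outside zeros (-5) contribute nothing to the Jensen sum.
Sum over inside zeros: 0.2877.
I(r) = log|p(0)| + (inside sum) = 2.7081 + 0.2877 = 2.9957.
Note: since some zeros are outside |z| ≤ r, the simplified n·log(r) form does NOT apply — only the inside zeros contribute.

I(r) ≈ 2.9957.


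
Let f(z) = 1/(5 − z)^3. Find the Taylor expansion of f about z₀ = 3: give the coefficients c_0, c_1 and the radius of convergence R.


Let w = z − z₀, so z = z₀ + w.
Then 5 − z = 5 − (z₀ + w) = (5 − z₀) − w = 2 − w.
f(z) = 1/(2 − w)^3 = (1/(2)^3) · (1 − w/(2))^{−3}.
By the binomial series (1−u)^{−3} = Σ_{n≥0} C(n+2, 2) u^n for |u|<1, with u = w/(2):
  c_n = C(n+2, 2) / (2)^(n+3).
  c_0 = 1/(2)^3 = 1/8.
  c_1 = 3/(2)^4 = 3/16.
The series is valid for |w/d| < 1, i.e. |z − z₀| < |d|.
Radius of convergence: R = |5 − z₀| = |2| = 2 (distance from z₀ to the singularity z = 5).

c_0 = 1/8, c_1 = 3/16; R = 2.


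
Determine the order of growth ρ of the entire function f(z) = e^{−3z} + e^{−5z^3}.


Each summand is entire of order 1 and 3 respectively (as in the single-exponential case). The order of a sum is at most the max of the orders, so ρ ≤ 3. For the lower bound: on |z|=r choose arg z so that -5z^3 is real positive; then |e^{-5z^3}| = e^{5r^3} while |e^{-3z}| ≤ e^{3r^1} = o(e^{5r^3}). So |f| ≥ e^{5r^3}(1 − o(1)) and ρ ≥ 3. Hence ρ = max(1, 3) = 3.
Therefore ρ = 3.

Order ρ = 3.


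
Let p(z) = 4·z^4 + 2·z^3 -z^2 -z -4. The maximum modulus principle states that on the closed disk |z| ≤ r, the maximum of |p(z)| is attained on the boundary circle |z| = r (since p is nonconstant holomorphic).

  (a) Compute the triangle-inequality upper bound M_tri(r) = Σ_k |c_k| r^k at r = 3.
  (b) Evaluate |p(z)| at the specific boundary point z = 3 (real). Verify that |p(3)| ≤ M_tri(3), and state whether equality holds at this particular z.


Coefficients: c_0 = -4, c_1 = -1, c_2 = -1, c_3 = 2, c_4 = 4. Radius r = 3.
Part (a). Triangle bound: M_tri(r) = Σ_k |c_k| r^k
  = |-4|·3^0 + |-1|·3^1 + |-1|·3^2 + |2|·3^3 + |4|·3^4
  = 4 + 3 + 9 + 54 + 324 = 394.
This bounds M(r) := max_{|z|=r} |p(z)| from above; equality holds iff all terms c_k z^k can be made to align in phase at a single z on |z|=r.
Part (b). At z = 3 (real, on the circle |z| = r):
  p(3) = (-4)·3^0 + (-1)·3^1 + (-1)·3^2 + (2)·3^3 + (4)·3^4 = 362.
  |p(3)| = 362.
Check: |p(3)| = 362 ≤ 394 = M_tri(3). ✓ Equality does not hold at z = 3 (the coefficients have mixed signs, so the terms do not all align in phase there).

M_tri(3) = 394; |p(3)| = 362; equality at z=3: no.


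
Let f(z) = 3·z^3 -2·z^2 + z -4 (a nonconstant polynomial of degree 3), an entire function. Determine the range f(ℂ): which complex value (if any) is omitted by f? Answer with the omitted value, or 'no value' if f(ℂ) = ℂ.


Little Picard bounds the complement of f(ℂ) to at most one point.
For every w ∈ ℂ, the equation p(z) − w = 0 is a nonconstant polynomial in z and hence has at least one root by the fundamental theorem of algebra. So p is surjective onto ℂ, omitting no value.

Omitted value: no value.


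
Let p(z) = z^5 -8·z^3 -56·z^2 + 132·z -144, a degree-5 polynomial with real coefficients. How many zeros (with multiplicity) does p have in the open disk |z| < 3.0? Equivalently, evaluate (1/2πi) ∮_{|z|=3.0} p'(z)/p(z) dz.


The zeros of p are: (-3 + 3i), (-3 - 3i), 4, (1 + 1i), (1 - 1i).
Their magnitudes are: 4.243, 4.243, 4, 1.414, 1.414.
Zeros with |z| < R = 3.0: (1 + 1i), (1 - 1i).
Count = 2.
By the argument principle, (1/2πi) ∮_{|z|=R} p'(z)/p(z) dz equals exactly this count.

Number of zeros inside |z| < 3.0: 2.


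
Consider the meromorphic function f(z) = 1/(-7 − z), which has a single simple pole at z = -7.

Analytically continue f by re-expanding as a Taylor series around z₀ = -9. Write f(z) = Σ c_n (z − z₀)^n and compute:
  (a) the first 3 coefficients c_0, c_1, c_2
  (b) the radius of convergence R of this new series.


Let w = z − z₀, so z = z₀ + w.
Then -7 − z = -7 − (z₀ + w) = (-7 − z₀) − w = 2 − w.
f(z) = 1/(2 − w) = (1/(2)) · 1/(1 − w/(2)) = Σ_{n≥0} w^n / (2)^(n+1).
So c_n = 1/(2)^(n+1):
  c_0 = 1/(2)^1 = 1/2.
  c_1 = 1/(2)^2 = 1/4.
  c_2 = 1/(2)^3 = 1/8.
The series is valid for |w/d| < 1, i.e. |z − z₀| < |d|.
Radius of convergence: R = |-7 − z₀| = |2| = 2 (distance from z₀ to the singularity z = -7).

c_0 = 1/2, c_1 = 1/4, c_2 = 1/8; R = 2.


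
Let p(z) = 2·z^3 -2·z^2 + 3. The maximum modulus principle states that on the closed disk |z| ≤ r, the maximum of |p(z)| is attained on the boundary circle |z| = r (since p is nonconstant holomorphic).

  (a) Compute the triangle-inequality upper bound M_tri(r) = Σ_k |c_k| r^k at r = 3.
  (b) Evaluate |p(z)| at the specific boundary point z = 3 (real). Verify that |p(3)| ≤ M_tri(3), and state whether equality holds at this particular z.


Coefficients: c_0 = 3, c_1 = 0, c_2 = -2, c_3 = 2. Radius r = 3.
Part (a). Triangle bound: M_tri(r) = Σ_k |c_k| r^k
  = |3|·3^0 + |0|·3^1 + |-2|·3^2 + |2|·3^3
  = 3 + 0 + 18 + 54 = 75.
This bounds M(r) := max_{|z|=r} |p(z)| from above; equality holds iff all terms c_k z^k can be made to align in phase at a single z on |z|=r.
Part (b). At z = 3 (real, on the circle |z| = r):
  p(3) = (3)·3^0 + (0)·3^1 + (-2)·3^2 + (2)·3^3 = 39.
  |p(3)| = 39.
Check: |p(3)| = 39 ≤ 75 = M_tri(3). ✓ Equality does not hold at z = 3 (the coefficients have mixed signs, so the terms do not all align in phase there).

M_tri(3) = 75; |p(3)| = 39; equality at z=3: no.


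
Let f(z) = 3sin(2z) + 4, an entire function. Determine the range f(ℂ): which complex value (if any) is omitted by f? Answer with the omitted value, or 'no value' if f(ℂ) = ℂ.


Little Picard bounds the complement of f(ℂ) to at most one point.
sin is entire and surjective onto ℂ: for every w ∈ ℂ, sin(ζ) = w has a solution ζ ∈ ℂ (e.g., via the complex inverse arcsin). With ζ = 2z this gives z = ζ/(2). Then 3·sin(2z) takes every value in 3·ℂ = ℂ, and adding 4 is a bijection of ℂ. So f is surjective and omits no value. (Note: only on the real line is sin bounded by [−1, 1].)

Omitted value: no value.


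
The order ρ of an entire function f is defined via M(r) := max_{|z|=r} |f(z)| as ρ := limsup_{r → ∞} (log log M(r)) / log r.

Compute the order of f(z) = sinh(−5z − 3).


sinh(w) is a linear combination of e^{iw} and e^{−iw} (or e^w, e^{−w} in the hyperbolic case), so |sinh(w)| ≤ e^{|w|}. With w = −5z − 3, |w| ≤ 5|z| + 3 = 5r + 3 on |z| = r, giving M(r) ≤ e^{5r + 3}, so ρ ≤ 1. On a suitable ray (z = it for sin/cos; z = t for sinh/cosh, t real → ∞), |sinh(−5z − 3)| grows like e^{5|t|}/2, so ρ ≥ 1. Hence ρ = 1.
Therefore ρ = 1.

Order ρ = 1.


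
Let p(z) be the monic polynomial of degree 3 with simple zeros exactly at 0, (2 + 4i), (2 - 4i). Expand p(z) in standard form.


The polynomial is p(z) = ∏_{α ∈ S} (z − α), where S = {0, (2 + 4i), (2 - 4i)}.
Expanding the product yields: p(z) = z^3 -4·z^2 + 20·z.
Note conjugate pairs combine to real quadratics: (z − (2+4i))(z − (2−4i)) = z² − 4z + 20.
The resulting polynomial has degree 3 and real coefficients as required.

p(z) = z^3 -4·z^2 + 20·z.


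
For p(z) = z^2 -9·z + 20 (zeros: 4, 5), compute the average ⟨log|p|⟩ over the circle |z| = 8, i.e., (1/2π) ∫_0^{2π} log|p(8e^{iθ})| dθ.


Zeros: 4, 5; r = 8.
Inside |z| < r: 4, 5. Outside (|z| ≥ r): ∅.
p(0) = 20, so log|p(0)| = log(20) = 2.9957.
Apply Jensen: I(r) = log|p(0)| + Σ_k log(r/|z_k|), summed over zeros inside |z| < r.
  log(r/|z_k|) for z_k = 4: log(8/4) = 0.6931
  log(r/|z_k|) for z_k = 5: log(8/5) = 0.4700
Sum over inside zeros: 1.1632.
I(r) = log|p(0)| + (inside sum) = 2.9957 + 1.1632 = 4.1589.
Closed form (all zeros inside, monic): I(r) = n·log(r) = 2·log(8) = 4.1589. ✓

I(r) ≈ 4.1589.


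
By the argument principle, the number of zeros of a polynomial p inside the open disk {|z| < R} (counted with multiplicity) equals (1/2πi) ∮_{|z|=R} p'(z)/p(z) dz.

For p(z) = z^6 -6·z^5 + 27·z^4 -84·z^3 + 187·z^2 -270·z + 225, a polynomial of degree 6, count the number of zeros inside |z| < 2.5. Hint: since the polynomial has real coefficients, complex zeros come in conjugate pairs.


The zeros of p are: (2 + 1i), (2 - 1i), (0 + 3i), (0 - 3i), (1 + 2i), (1 - 2i).
Their magnitudes are: 2.236, 2.236, 3, 3, 2.236, 2.236.
Zeros with |z| < R = 2.5: (2 + 1i), (2 - 1i), (1 + 2i), (1 - 2i).
Count = 4.
By the argument principle, (1/2πi) ∮_{|z|=R} p'(z)/p(z) dz equals exactly this count.

Number of zeros inside |z| < 2.5: 4.


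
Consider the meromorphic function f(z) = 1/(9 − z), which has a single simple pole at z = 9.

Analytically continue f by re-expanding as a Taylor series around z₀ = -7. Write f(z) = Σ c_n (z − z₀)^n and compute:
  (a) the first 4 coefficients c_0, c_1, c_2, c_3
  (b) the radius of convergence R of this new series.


Let w = z − z₀, so z = z₀ + w.
Then 9 − z = 9 − (z₀ + w) = (9 − z₀) − w = 16 − w.
f(z) = 1/(16 − w) = (1/(16)) · 1/(1 − w/(16)) = Σ_{n≥0} w^n / (16)^(n+1).
So c_n = 1/(16)^(n+1):
  c_0 = 1/(16)^1 = 1/16.
  c_1 = 1/(16)^2 = 1/256.
  c_2 = 1/(16)^3 = 1/4096.
  c_3 = 1/(16)^4 = 1/65536.
The series is valid for |w/d| < 1, i.e. |z − z₀| < |d|.
Radius of convergence: R = |9 − z₀| = |16| = 16 (distance from z₀ to the singularity z = 9).

c_0 = 1/16, c_1 = 1/256, c_2 = 1/4096, c_3 = 1/65536; R = 16.


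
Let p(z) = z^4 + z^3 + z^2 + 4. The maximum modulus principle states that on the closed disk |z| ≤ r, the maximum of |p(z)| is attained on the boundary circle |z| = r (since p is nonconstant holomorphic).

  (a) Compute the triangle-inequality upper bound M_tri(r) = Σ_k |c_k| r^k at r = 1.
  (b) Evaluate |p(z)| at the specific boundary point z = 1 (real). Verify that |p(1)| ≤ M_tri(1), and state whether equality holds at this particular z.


Coefficients: c_0 = 4, c_1 = 0, c_2 = 1, c_3 = 1, c_4 = 1. Radius r = 1.
Part (a). Triangle bound: M_tri(r) = Σ_k |c_k| r^k
  = |4|·1^0 + |0|·1^1 + |1|·1^2 + |1|·1^3 + |1|·1^4
  = 4 + 0 + 1 + 1 + 1 = 7.
This bounds M(r) := max_{|z|=r} |p(z)| from above; equality holds iff all terms c_k z^k can be made to align in phase at a single z on |z|=r.
Part (b). At z = 1 (real, on the circle |z| = r):
  p(1) = (4)·1^0 + (0)·1^1 + (1)·1^2 + (1)·1^3 + (1)·1^4 = 7.
  |p(1)| = 7.
Since all nonzero coefficients share the same sign, |p(1)| = 7 = M_tri(1); the triangle bound is attained at z = 1, so in fact M(r) = 7.

M_tri(1) = 7; |p(1)| = 7; equality at z=1: yes.


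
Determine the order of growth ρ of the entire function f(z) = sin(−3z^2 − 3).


Write sin(w) = (e^{iw} ± e^{−iw})/(2 or 2i), so |sin(w)| ≤ e^{|w|}. With w = −3z^2 − 3, |w| ≤ 3r^2 + 3 on |z|=r, giving M(r) ≤ e^{3r^2 + 3} and ρ ≤ 2. For the lower bound, choose z on |z|=r with -3z^2 purely imaginary of modulus 3r^2; then |sin(−3z^2 − 3)| grows like e^{3r^2}/2, so ρ ≥ 2. Hence ρ = 2.
Therefore ρ = 2.

Order ρ = 2.


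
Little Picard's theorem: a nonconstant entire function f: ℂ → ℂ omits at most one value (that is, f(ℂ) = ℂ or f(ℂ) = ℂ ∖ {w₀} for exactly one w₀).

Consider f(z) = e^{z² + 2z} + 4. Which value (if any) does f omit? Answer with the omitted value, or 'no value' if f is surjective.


Little Picard bounds the complement of f(ℂ) to at most one point.
The exponent g(z) = z² + 2z is a nonconstant polynomial, hence surjective onto ℂ. So e^{g(z)} takes every value in {e^w : w ∈ ℂ} = ℂ ∖ {0}. Adding 4 shifts the range to ℂ ∖ {4}. f omits exactly 4.

Omitted value: 4.


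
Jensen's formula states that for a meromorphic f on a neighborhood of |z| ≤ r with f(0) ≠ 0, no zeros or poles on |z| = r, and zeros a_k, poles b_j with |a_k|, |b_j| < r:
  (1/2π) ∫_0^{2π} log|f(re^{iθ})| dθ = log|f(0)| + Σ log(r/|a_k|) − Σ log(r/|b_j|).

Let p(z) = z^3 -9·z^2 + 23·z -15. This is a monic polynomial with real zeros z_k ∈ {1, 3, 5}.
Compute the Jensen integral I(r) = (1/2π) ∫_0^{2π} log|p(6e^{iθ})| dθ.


Zeros: 1, 3, 5; r = 6.
Inside |z| < r: 1, 3, 5. Outside (|z| ≥ r): ∅.
p(0) = -15, so log|p(0)| = log(15) = 2.7081.
Apply Jensen: I(r) = log|p(0)| + Σ_k log(r/|z_k|), summed over zeros inside |z| < r.
  log(r/|z_k|) for z_k = 1: log(6/1) = 1.7918
  log(r/|z_k|) for z_k = 3: log(6/3) = 0.6931
  log(r/|z_k|) for z_k = 5: log(6/5) = 0.1823
Sum over inside zeros: 2.6672.
I(r) = log|p(0)| + (inside sum) = 2.7081 + 2.6672 = 5.3753.
Closed form (all zeros inside, monic): I(r) = n·log(r) = 3·log(6) = 5.3753. ✓

I(r) ≈ 5.3753.
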